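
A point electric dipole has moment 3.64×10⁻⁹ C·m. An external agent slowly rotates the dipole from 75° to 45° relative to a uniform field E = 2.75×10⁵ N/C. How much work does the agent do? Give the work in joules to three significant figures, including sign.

W ≈ -4.49×10⁻⁴ J

W_ext = ΔU = U(θ₂) − U(θ₁) = −pE cosθ₂ − (−pE cosθ₁) = pE(cosθ₁ − cosθ₂).
W = (3.64×10⁻⁹)(2.75×10⁵)·(cos75° − cos45°) = (0.001001)·(-0.4483) = -4.487×10⁻⁴ J.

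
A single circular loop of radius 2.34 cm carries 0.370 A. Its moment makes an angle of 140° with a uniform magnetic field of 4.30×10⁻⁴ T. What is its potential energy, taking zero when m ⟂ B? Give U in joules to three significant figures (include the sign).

U ≈ 2.10×10⁻⁷ J

Magnetic moment m = IA = Iπa² = (0.370)·π·(0.0234)² = 6.365×10⁻⁴ A·m².
U = −m·B = −mB cosθ.
U = −(6.365×10⁻⁴)(4.30×10⁻⁴)·cos140° = 2.097×10⁻⁷ J.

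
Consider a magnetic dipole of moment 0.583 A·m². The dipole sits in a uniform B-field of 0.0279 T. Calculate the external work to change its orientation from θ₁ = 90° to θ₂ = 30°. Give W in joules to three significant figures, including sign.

W ≈ -0.0141 J

W_ext = ΔU = −mB cosθ₂ + mB cosθ₁ = mB(cosθ₁ − cosθ₂).
W = (0.583)(0.0279)·(cos90° − cos30°) = (0.01627)·(-0.8660) = -0.01409 J.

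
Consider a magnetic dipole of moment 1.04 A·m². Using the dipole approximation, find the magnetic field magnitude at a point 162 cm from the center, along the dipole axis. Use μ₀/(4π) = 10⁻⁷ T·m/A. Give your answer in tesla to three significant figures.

B ≈ 4.89×10⁻⁸ T

On axis B = (μ₀/4π)·2m/r³.
B = 2·(10⁻⁷)·(1.04) / (1.62)³ = 4.892×10⁻⁸ T.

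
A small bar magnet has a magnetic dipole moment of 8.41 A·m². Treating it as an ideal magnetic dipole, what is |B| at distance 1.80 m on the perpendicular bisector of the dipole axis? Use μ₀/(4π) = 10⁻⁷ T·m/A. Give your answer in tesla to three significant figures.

B ≈ 1.44×10⁻⁷ T

In the equatorial plane B = (μ₀/4π)·m/r³ (half the axial value).
B = (10⁻⁷)·(8.41) / (1.80)³ = 1.442×10⁻⁷ T.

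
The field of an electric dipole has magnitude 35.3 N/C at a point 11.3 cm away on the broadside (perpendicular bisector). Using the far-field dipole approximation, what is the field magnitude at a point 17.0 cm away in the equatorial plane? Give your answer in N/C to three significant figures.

E ≈ 10.4 N/C

Dipole fields scale as 1/r³ in the far field; the geometry is the same at both points.
E₂ = E₁ · (r₁/r₂)³ = 35.3 · (11.3/17.0)³.
(r₁/r₂)³ = (0.6647)³ = 0.2937.
E₂ ≈ 10.37 N/C.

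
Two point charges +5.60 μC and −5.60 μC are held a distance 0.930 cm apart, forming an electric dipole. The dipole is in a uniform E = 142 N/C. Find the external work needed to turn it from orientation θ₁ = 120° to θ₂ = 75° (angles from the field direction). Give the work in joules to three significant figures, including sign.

Dipole moment p = qd = (5.60×10⁻⁶ C)(0.00930 m) = 5.208×10⁻⁸ C·m.
W_ext = ΔU = U(θ₂) − U(θ₁) = −pE cosθ₂ − (−pE cosθ₁) = pE(cosθ₁ − cosθ₂).
W = (5.208×10⁻⁸)(142)·(cos120° − cos75°) = (7.395×10⁻⁶)·(-0.7588) = -5.612×10⁻⁶ J.

W ≈ -5.61×10⁻⁶ J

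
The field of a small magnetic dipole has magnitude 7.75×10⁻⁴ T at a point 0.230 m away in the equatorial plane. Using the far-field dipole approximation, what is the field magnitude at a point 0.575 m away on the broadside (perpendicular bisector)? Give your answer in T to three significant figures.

Dipole fields scale as 1/r³ in the far field; the geometry is the same at both points.
B₂ = B₁ · (r₁/r₂)³ = 7.75×10⁻⁴ · (0.230/0.575)³.
(r₁/r₂)³ = (0.4)³ = 0.064.
B₂ ≈ 4.960×10⁻⁵ T.

B ≈ 4.96×10⁻⁵ T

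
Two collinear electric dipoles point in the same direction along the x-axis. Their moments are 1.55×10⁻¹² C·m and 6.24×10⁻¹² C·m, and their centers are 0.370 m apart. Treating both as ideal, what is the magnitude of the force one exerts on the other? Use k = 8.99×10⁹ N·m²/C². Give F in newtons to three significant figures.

On-axis field of dipole 1 at distance r: E = 2kp₁/r³. Force on dipole 2 is F = p₂·dE/dr (gradient along axis).
dE/dr = −6kp₁/r⁴, so |F| = 6kp₁p₂/r⁴ (attractive for aligned moments).
F = 6(8.99×10⁹)(1.55×10⁻¹²)(6.24×10⁻¹²)/(0.370)⁴ = 2.784×10⁻¹¹ N.

F ≈ 2.78×10⁻¹¹ N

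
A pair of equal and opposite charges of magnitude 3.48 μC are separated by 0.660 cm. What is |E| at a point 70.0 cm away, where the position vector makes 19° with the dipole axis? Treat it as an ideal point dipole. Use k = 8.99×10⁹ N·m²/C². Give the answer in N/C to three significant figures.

Dipole moment p = qd = (3.48×10⁻⁶ C)(0.00660 m) = 2.297×10⁻⁸ C·m.
At angle θ the dipole field magnitude is E = (kp/r³)·√(1 + 3cos²θ).
kp/r³ = (8.99×10⁹)(2.297×10⁻⁸) / (0.700)³ = 602.0 N/C.
√(1 + 3cos²19°) = √(1 + 3·0.8940) = √3.6820 ≈ 1.9189.
E ≈ 602.0 × 1.919 = 1155 N/C.

E ≈ 1160 N/C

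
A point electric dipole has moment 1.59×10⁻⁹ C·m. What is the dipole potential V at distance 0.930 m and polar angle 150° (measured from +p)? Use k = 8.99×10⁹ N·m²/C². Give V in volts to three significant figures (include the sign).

The dipole potential is V = kp cosθ / r².
V = (8.99×10⁹)(1.59×10⁻⁹)·cos150° / (0.930)² = -14.31 V.

V ≈ -14.3 V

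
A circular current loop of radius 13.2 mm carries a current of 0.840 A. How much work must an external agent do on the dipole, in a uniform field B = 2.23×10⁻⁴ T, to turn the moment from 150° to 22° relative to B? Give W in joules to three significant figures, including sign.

Magnetic moment m = IA = Iπa² = (0.840)·π·(0.0132)² = 4.598×10⁻⁴ A·m².
W_ext = ΔU = −mB cosθ₂ + mB cosθ₁ = mB(cosθ₁ − cosθ₂).
W = (4.598×10⁻⁴)(2.23×10⁻⁴)·(cos150° − cos22°) = (1.025×10⁻⁷)·(-1.7932) = -1.839×10⁻⁷ J.

W ≈ -1.84×10⁻⁷ J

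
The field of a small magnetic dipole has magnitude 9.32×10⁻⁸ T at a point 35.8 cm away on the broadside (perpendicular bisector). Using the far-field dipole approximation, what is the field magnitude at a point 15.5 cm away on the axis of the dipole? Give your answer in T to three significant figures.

Dipole fields scale as 1/r³ in the far field.
The axial field is twice the equatorial field at the same r, so the geometry factor is 2/1.
B₂ = B₁ · (2/1) · (r₁/r₂)³ = 9.32×10⁻⁸ · 2 · (35.8/15.5)³.
(r₁/r₂)³ = (2.31)³ = 12.32.
B₂ ≈ 2.297×10⁻⁶ T.

B ≈ 2.30×10⁻⁶ T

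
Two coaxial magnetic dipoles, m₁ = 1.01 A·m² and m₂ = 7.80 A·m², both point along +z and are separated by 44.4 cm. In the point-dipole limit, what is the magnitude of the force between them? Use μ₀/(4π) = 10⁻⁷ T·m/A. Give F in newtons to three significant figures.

F ≈ 1.22×10⁻⁴ N

On-axis B of dipole 1: B = (μ₀/4π)·2m₁/r³. Force on dipole 2: F = m₂·dB/dr.
dB/dr = −(μ₀/4π)·6m₁/r⁴, so |F| = (μ₀/4π)·6m₁m₂/r⁴.
F = 6(10⁻⁷)(1.01)(7.80)/(0.444)⁴ = 1.216×10⁻⁴ N.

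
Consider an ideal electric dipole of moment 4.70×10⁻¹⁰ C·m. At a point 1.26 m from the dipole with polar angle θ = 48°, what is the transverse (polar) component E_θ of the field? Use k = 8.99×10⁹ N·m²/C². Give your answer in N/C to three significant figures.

E_θ ≈ 1.57 N/C

For a dipole, E_θ = (kp sinθ)/r³.
kp/r³ = (8.99×10⁹)(4.70×10⁻¹⁰)/(1.26)³ = 2.112 N/C.
E_θ = 2.112·sin48° = 1.570 N/C.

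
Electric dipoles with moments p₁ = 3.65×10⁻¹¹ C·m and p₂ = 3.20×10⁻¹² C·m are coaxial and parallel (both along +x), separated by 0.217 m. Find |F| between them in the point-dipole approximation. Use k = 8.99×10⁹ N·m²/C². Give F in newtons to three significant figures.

On-axis field of dipole 1 at distance r: E = 2kp₁/r³. Force on dipole 2 is F = p₂·dE/dr (gradient along axis).
dE/dr = −6kp₁/r⁴, so |F| = 6kp₁p₂/r⁴ (attractive for aligned moments).
F = 6(8.99×10⁹)(3.65×10⁻¹¹)(3.20×10⁻¹²)/(0.217)⁴ = 2.841×10⁻⁹ N.

F ≈ 2.84×10⁻⁹ N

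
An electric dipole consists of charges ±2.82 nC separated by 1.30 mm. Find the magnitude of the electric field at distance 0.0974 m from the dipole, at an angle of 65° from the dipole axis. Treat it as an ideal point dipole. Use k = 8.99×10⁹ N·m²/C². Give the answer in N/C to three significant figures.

E ≈ 44.2 N/C

Dipole moment p = qd = (2.82×10⁻⁹ C)(0.00130 m) = 3.666×10⁻¹² C·m.
At angle θ the dipole field magnitude is E = (kp/r³)·√(1 + 3cos²θ).
kp/r³ = (8.99×10⁹)(3.666×10⁻¹²) / (0.0974)³ = 35.67 N/C.
√(1 + 3cos²65°) = √(1 + 3·0.1786) = √1.5358 ≈ 1.2393.
E ≈ 35.67 × 1.239 = 44.20 N/C.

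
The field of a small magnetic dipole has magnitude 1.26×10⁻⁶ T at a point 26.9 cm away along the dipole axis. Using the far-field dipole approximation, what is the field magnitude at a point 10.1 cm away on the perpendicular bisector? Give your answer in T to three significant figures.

Dipole fields scale as 1/r³ in the far field.
The axial field is twice the equatorial field at the same r, so the geometry factor is 1/2.
B₂ = B₁ · (1/2) · (r₁/r₂)³ = 1.26×10⁻⁶ · 0.5 · (26.9/10.1)³.
(r₁/r₂)³ = (2.663)³ = 18.89.
B₂ ≈ 1.190×10⁻⁵ T.

B ≈ 1.19×10⁻⁵ T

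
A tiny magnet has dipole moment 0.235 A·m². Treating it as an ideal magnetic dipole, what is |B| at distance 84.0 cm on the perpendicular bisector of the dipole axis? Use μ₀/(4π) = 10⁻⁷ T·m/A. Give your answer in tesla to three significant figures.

In the equatorial plane B = (μ₀/4π)·m/r³ (half the axial value).
B = (10⁻⁷)·(0.235) / (0.840)³ = 3.965×10⁻⁸ T.

B ≈ 3.96×10⁻⁸ T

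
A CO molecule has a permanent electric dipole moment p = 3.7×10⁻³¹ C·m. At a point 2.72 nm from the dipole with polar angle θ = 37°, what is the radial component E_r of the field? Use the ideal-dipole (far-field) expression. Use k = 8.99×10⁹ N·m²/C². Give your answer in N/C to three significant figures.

For a dipole, E_r = (2kp cosθ)/r³.
kp/r³ = (8.99×10⁹)(3.70×10⁻³¹)/(2.72×10⁻⁹)³ = 1.653×10⁵ N/C.
E_r = 2·1.653×10⁵·cos37° = 2.640×10⁵ N/C.

E_r ≈ 2.64×10⁵ N/C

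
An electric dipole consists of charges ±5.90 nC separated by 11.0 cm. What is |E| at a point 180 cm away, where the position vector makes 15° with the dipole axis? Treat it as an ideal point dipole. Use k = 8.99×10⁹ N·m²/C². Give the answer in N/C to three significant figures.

E ≈ 1.95 N/C

Dipole moment p = qd = (5.90×10⁻⁹ C)(0.110 m) = 6.49×10⁻¹⁰ C·m.
At angle θ the dipole field magnitude is E = (kp/r³)·√(1 + 3cos²θ).
kp/r³ = (8.99×10⁹)(6.49×10⁻¹⁰) / (1.80)³ = 1.000 N/C.
√(1 + 3cos²15°) = √(1 + 3·0.9330) = √3.7990 ≈ 1.9491.
E ≈ 1.000 × 1.949 = 1.950 N/C.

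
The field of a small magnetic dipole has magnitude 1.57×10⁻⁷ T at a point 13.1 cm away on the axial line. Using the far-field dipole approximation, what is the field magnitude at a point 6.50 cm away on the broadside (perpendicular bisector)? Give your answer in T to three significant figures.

B ≈ 6.43×10⁻⁷ T

Dipole fields scale as 1/r³ in the far field.
The axial field is twice the equatorial field at the same r, so the geometry factor is 1/2.
B₂ = B₁ · (1/2) · (r₁/r₂)³ = 1.57×10⁻⁷ · 0.5 · (13.1/6.50)³.
(r₁/r₂)³ = (2.015)³ = 8.186.
B₂ ≈ 6.426×10⁻⁷ T.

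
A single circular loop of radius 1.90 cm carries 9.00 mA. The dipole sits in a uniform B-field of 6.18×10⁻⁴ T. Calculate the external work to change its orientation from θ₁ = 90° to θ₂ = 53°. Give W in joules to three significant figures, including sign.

Magnetic moment m = IA = Iπa² = (0.00900)·π·(0.0190)² = 1.021×10⁻⁵ A·m².
W_ext = ΔU = −mB cosθ₂ + mB cosθ₁ = mB(cosθ₁ − cosθ₂).
W = (1.021×10⁻⁵)(6.18×10⁻⁴)·(cos90° − cos53°) = (6.310×10⁻⁹)·(-0.6018) = -3.797×10⁻⁹ J.

W ≈ -3.80×10⁻⁹ J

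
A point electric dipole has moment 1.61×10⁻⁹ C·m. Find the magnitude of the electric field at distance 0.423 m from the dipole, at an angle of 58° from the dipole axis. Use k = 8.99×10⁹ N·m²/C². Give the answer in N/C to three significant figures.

At angle θ the dipole field magnitude is E = (kp/r³)·√(1 + 3cos²θ).
kp/r³ = (8.99×10⁹)(1.61×10⁻⁹) / (0.423)³ = 191.2 N/C.
√(1 + 3cos²58°) = √(1 + 3·0.2808) = √1.8424 ≈ 1.3574.
E ≈ 191.2 × 1.357 = 259.6 N/C.

E ≈ 260 N/C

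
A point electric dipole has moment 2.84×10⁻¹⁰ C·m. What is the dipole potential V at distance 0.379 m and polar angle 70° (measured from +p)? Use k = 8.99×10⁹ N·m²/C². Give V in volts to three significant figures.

V ≈ 6.08 V

The dipole potential is V = kp cosθ / r².
V = (8.99×10⁹)(2.84×10⁻¹⁰)·cos70° / (0.379)² = 6.079 V.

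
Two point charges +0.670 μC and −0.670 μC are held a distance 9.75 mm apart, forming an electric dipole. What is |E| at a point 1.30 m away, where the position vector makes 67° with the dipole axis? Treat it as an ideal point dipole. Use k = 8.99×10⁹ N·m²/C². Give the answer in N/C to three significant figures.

E ≈ 32.3 N/C

Dipole moment p = qd = (6.70×10⁻⁷ C)(0.00975 m) = 6.533×10⁻⁹ C·m.
At angle θ the dipole field magnitude is E = (kp/r³)·√(1 + 3cos²θ).
kp/r³ = (8.99×10⁹)(6.533×10⁻⁹) / (1.30)³ = 26.73 N/C.
√(1 + 3cos²67°) = √(1 + 3·0.1527) = √1.4580 ≈ 1.2075.
E ≈ 26.73 × 1.207 = 32.28 N/C.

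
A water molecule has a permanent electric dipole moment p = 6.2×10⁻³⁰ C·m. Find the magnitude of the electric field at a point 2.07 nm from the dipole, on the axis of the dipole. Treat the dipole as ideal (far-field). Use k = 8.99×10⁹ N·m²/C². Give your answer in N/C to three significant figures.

E ≈ 1.26×10⁷ N/C

On the dipole axis E = 2kp/r³.
E = 2·(8.99×10⁹)(6.20×10⁻³⁰) / (2.07×10⁻⁹)³ = 1.257×10⁷ N/C.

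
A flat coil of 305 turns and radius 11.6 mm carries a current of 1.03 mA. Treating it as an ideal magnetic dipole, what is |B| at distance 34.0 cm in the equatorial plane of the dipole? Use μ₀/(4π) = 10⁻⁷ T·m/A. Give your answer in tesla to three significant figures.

m = NIA = NIπa² = 305·(0.00103)·π·(0.0116)² = 1.328×10⁻⁴ A·m².
In the equatorial plane B = (μ₀/4π)·m/r³ (half the axial value).
B = (10⁻⁷)·(1.328×10⁻⁴) / (0.340)³ = 3.379×10⁻¹⁰ T.

B ≈ 3.38×10⁻¹⁰ T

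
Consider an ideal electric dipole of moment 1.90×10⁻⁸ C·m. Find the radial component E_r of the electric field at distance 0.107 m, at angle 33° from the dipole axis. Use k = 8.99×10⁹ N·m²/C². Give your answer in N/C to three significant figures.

For a dipole, E_r = (2kp cosθ)/r³.
kp/r³ = (8.99×10⁹)(1.90×10⁻⁸)/(0.107)³ = 1.394×10⁵ N/C.
E_r = 2·1.394×10⁵·cos33° = 2.339×10⁵ N/C.

E_r ≈ 2.34×10⁵ N/C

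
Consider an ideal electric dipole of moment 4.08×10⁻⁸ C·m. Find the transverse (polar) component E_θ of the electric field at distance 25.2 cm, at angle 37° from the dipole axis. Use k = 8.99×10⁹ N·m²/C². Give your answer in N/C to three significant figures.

For a dipole, E_θ = (kp sinθ)/r³.
kp/r³ = (8.99×10⁹)(4.08×10⁻⁸)/(0.252)³ = 2.292×10⁴ N/C.
E_θ = 2.292×10⁴·sin37° = 1.379×10⁴ N/C.

E_θ ≈ 1.38×10⁴ N/C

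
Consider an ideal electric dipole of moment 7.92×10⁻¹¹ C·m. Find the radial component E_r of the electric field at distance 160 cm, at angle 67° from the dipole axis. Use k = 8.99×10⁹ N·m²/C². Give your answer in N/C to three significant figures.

For a dipole, E_r = (2kp cosθ)/r³.
kp/r³ = (8.99×10⁹)(7.92×10⁻¹¹)/(1.60)³ = 0.1738 N/C.
E_r = 2·0.1738·cos67° = 0.1358 N/C.

E_r ≈ 0.136 N/C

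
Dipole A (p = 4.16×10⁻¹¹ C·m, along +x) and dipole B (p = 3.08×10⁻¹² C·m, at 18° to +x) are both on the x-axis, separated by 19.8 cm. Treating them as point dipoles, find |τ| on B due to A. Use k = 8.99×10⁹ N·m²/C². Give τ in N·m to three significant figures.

τ ≈ 9.17×10⁻¹¹ N·m

The second dipole sits on the axis of the first, so the field there is axial: E₁ = 2kp₁/r³ along +x.
E₁ = 2(8.99×10⁹)(4.16×10⁻¹¹)/(0.198)³ = 96.36 N/C.
Torque on the second dipole: τ = p₂ E₁ sinθ.
τ = (3.08×10⁻¹²)(96.36)·sin18° = 9.171×10⁻¹¹ N·m.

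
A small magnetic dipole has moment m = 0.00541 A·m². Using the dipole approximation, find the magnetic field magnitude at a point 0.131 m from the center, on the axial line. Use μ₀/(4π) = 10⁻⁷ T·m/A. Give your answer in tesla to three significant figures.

B ≈ 4.81×10⁻⁷ T

On axis B = (μ₀/4π)·2m/r³.
B = 2·(10⁻⁷)·(0.00541) / (0.131)³ = 4.813×10⁻⁷ T.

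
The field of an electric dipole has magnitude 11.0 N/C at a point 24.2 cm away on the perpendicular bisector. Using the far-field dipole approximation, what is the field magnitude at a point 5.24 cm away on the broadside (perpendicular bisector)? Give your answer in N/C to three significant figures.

Dipole fields scale as 1/r³ in the far field; the geometry is the same at both points.
E₂ = E₁ · (r₁/r₂)³ = 11.0 · (24.2/5.24)³.
(r₁/r₂)³ = (4.618)³ = 98.5.
E₂ ≈ 1084 N/C.

E ≈ 1080 N/C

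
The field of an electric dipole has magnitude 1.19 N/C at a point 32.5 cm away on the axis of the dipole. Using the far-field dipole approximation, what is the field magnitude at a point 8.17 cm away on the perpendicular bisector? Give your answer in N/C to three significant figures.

Dipole fields scale as 1/r³ in the far field.
The axial field is twice the equatorial field at the same r, so the geometry factor is 1/2.
E₂ = E₁ · (1/2) · (r₁/r₂)³ = 1.19 · 0.5 · (32.5/8.17)³.
(r₁/r₂)³ = (3.978)³ = 62.95.
E₂ ≈ 37.45 N/C.

E ≈ 37.5 N/C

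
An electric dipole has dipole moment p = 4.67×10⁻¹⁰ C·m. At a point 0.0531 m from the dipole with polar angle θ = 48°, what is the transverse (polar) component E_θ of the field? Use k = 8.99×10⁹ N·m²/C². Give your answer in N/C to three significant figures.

For a dipole, E_θ = (kp sinθ)/r³.
kp/r³ = (8.99×10⁹)(4.67×10⁻¹⁰)/(0.0531)³ = 2.804×10⁴ N/C.
E_θ = 2.804×10⁴·sin48° = 2.084×10⁴ N/C.

E_θ ≈ 2.08×10⁴ N/C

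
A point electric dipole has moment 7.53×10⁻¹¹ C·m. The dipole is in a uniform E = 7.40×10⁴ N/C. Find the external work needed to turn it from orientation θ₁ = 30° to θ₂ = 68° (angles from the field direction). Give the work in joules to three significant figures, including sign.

W_ext = ΔU = U(θ₂) − U(θ₁) = −pE cosθ₂ − (−pE cosθ₁) = pE(cosθ₁ − cosθ₂).
W = (7.53×10⁻¹¹)(7.40×10⁴)·(cos30° − cos68°) = (5.572×10⁻⁶)·(+0.4914) = 2.738×10⁻⁶ J.

W ≈ 2.74×10⁻⁶ J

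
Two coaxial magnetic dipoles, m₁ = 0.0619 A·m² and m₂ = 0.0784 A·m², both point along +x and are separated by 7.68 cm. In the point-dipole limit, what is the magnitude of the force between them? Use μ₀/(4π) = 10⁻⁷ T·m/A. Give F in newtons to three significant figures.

On-axis B of dipole 1: B = (μ₀/4π)·2m₁/r³. Force on dipole 2: F = m₂·dB/dr.
dB/dr = −(μ₀/4π)·6m₁/r⁴, so |F| = (μ₀/4π)·6m₁m₂/r⁴.
F = 6(10⁻⁷)(0.0619)(0.0784)/(0.0768)⁴ = 8.370×10⁻⁵ N.

F ≈ 8.37×10⁻⁵ N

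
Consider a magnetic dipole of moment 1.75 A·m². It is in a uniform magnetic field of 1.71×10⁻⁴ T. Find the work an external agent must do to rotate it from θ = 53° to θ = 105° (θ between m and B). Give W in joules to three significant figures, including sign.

W_ext = ΔU = −mB cosθ₂ + mB cosθ₁ = mB(cosθ₁ − cosθ₂).
W = (1.75)(1.71×10⁻⁴)·(cos53° − cos105°) = (2.993×10⁻⁴)·(+0.8606) = 2.575×10⁻⁴ J.

W ≈ 2.58×10⁻⁴ J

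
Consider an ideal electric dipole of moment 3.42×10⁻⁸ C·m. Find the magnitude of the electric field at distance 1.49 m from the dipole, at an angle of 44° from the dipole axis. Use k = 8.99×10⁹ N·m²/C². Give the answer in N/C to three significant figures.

E ≈ 148 N/C

At angle θ the dipole field magnitude is E = (kp/r³)·√(1 + 3cos²θ).
kp/r³ = (8.99×10⁹)(3.42×10⁻⁸) / (1.49)³ = 92.95 N/C.
√(1 + 3cos²44°) = √(1 + 3·0.5174) = √2.5523 ≈ 1.5976.
E ≈ 92.95 × 1.598 = 148.5 N/C.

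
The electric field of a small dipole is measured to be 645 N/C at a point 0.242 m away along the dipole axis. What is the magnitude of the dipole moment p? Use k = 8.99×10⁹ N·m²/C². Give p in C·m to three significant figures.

On axis E = 2kp/r³, so p = Er³/(2k).
p = (645)·(0.242)³ / (2·8.99×10⁹) = 5.084×10⁻¹⁰ C·m.

p ≈ 5.08×10⁻¹⁰ C·m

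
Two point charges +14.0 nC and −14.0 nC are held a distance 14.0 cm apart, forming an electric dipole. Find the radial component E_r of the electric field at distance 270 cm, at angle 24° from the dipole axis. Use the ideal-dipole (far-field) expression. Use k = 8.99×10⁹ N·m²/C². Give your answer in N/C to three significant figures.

Dipole moment p = qd = (1.40×10⁻⁸ C)(0.140 m) = 1.96×10⁻⁹ C·m.
For a dipole, E_r = (2kp cosθ)/r³.
kp/r³ = (8.99×10⁹)(1.96×10⁻⁹)/(2.70)³ = 0.8952 N/C.
E_r = 2·0.8952·cos24° = 1.636 N/C.

E_r ≈ 1.64 N/C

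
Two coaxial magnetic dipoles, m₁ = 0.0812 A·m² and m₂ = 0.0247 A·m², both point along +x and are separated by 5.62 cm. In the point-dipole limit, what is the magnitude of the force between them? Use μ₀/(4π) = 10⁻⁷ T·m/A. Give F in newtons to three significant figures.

F ≈ 1.21×10⁻⁴ N

On-axis B of dipole 1: B = (μ₀/4π)·2m₁/r³. Force on dipole 2: F = m₂·dB/dr.
dB/dr = −(μ₀/4π)·6m₁/r⁴, so |F| = (μ₀/4π)·6m₁m₂/r⁴.
F = 6(10⁻⁷)(0.0812)(0.0247)/(0.0562)⁴ = 1.206×10⁻⁴ N.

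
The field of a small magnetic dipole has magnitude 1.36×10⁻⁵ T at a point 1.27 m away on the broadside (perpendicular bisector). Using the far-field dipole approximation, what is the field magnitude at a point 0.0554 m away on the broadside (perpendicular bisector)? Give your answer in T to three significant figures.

B ≈ 0.164 T

Dipole fields scale as 1/r³ in the far field; the geometry is the same at both points.
B₂ = B₁ · (r₁/r₂)³ = 1.36×10⁻⁵ · (1.27/0.0554)³.
(r₁/r₂)³ = (22.92)³ = 1.205e+04.
B₂ ≈ 0.1638 T.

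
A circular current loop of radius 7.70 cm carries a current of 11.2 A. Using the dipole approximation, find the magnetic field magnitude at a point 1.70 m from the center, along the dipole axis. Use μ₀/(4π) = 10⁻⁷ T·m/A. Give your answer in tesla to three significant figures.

B ≈ 8.49×10⁻⁹ T

Magnetic moment m = IA = Iπa² = (11.2)·π·(0.0770)² = 0.2086 A·m².
On axis B = (μ₀/4π)·2m/r³.
B = 2·(10⁻⁷)·(0.2086) / (1.70)³ = 8.492×10⁻⁹ T.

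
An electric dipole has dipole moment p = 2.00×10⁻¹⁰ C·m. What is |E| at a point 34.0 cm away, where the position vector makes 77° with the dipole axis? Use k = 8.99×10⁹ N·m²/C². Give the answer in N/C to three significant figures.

At angle θ the dipole field magnitude is E = (kp/r³)·√(1 + 3cos²θ).
kp/r³ = (8.99×10⁹)(2.00×10⁻¹⁰) / (0.340)³ = 45.75 N/C.
√(1 + 3cos²77°) = √(1 + 3·0.0506) = √1.1518 ≈ 1.0732.
E ≈ 45.75 × 1.073 = 49.10 N/C.

E ≈ 49.1 N/C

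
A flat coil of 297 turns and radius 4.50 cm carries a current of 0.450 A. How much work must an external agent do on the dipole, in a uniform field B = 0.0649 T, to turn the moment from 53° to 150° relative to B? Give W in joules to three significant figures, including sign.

W ≈ 0.0810 J

m = NIA = NIπa² = 297·(0.450)·π·(0.0450)² = 0.8502 A·m².
W_ext = ΔU = −mB cosθ₂ + mB cosθ₁ = mB(cosθ₁ − cosθ₂).
W = (0.8502)(0.0649)·(cos53° − cos150°) = (0.05518)·(+1.4678) = 0.08099 J.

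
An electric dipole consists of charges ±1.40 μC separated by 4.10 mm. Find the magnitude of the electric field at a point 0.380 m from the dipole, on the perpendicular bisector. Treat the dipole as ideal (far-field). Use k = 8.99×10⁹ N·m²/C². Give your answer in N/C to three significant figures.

E ≈ 940 N/C

Dipole moment p = qd = (1.40×10⁻⁶ C)(0.00410 m) = 5.74×10⁻⁹ C·m.
On the perpendicular bisector E = kp/r³ (half the axial value at the same distance).
E = (8.99×10⁹)(5.74×10⁻⁹) / (0.380)³ = 940.4 N/C.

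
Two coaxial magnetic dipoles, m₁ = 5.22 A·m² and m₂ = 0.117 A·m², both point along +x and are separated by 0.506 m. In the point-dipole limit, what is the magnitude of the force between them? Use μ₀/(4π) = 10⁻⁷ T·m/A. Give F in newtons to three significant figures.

On-axis B of dipole 1: B = (μ₀/4π)·2m₁/r³. Force on dipole 2: F = m₂·dB/dr.
dB/dr = −(μ₀/4π)·6m₁/r⁴, so |F| = (μ₀/4π)·6m₁m₂/r⁴.
F = 6(10⁻⁷)(5.22)(0.117)/(0.506)⁴ = 5.590×10⁻⁶ N.

F ≈ 5.59×10⁻⁶ N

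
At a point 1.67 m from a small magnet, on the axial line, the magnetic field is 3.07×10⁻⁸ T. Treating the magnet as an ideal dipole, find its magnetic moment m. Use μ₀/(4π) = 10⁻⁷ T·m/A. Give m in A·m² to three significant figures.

On axis B = (μ₀/4π)·2m/r³, so m = Br³·4π/(μ₀·2).
m = (3.07×10⁻⁸)·(1.67)³ / (2·10⁻⁷) = 0.7149 A·m².

m ≈ 0.715 A·m²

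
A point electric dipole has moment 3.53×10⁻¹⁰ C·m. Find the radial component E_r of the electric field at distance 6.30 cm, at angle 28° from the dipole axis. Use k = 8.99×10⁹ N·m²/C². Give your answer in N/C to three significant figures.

E_r ≈ 2.24×10⁴ N/C

For a dipole, E_r = (2kp cosθ)/r³.
kp/r³ = (8.99×10⁹)(3.53×10⁻¹⁰)/(0.0630)³ = 1.269×10⁴ N/C.
E_r = 2·1.269×10⁴·cos28° = 2.241×10⁴ N/C.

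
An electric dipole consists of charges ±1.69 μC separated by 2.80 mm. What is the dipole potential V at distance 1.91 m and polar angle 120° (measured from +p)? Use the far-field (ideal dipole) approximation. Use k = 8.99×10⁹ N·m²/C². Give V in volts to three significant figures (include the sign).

Dipole moment p = qd = (1.69×10⁻⁶ C)(0.00280 m) = 4.732×10⁻⁹ C·m.
The dipole potential is V = kp cosθ / r².
V = (8.99×10⁹)(4.732×10⁻⁹)·cos120° / (1.91)² = -5.831 V.

V ≈ -5.83 V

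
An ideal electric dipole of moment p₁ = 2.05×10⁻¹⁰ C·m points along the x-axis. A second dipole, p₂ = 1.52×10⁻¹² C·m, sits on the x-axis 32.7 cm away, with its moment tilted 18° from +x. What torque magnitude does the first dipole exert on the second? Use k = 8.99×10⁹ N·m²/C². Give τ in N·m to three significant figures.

The second dipole sits on the axis of the first, so the field there is axial: E₁ = 2kp₁/r³ along +x.
E₁ = 2(8.99×10⁹)(2.05×10⁻¹⁰)/(0.327)³ = 105.4 N/C.
Torque on the second dipole: τ = p₂ E₁ sinθ.
τ = (1.52×10⁻¹²)(105.4)·sin18° = 4.951×10⁻¹¹ N·m.

τ ≈ 4.95×10⁻¹¹ N·m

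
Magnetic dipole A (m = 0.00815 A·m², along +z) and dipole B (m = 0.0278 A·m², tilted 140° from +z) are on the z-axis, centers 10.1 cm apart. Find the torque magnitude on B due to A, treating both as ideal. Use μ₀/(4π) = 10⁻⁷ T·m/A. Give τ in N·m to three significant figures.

Dipole B is on the axis of dipole A, so B₁ there is axial: B₁ = (μ₀/4π)·2m₁/r³ along +z.
B₁ = 2(10⁻⁷)(0.00815)/(0.101)³ = 1.582×10⁻⁶ T.
τ = m₂ B₁ sinθ.
τ = (0.0278)(1.582×10⁻⁶)·sin140° = 2.827×10⁻⁸ N·m.

τ ≈ 2.83×10⁻⁸ N·m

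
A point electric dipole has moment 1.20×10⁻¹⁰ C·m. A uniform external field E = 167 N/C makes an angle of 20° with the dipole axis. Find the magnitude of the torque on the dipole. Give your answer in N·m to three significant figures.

Torque on an electric dipole: τ = pE sinθ.
τ = (1.20×10⁻¹⁰)(167)·sin20° = 6.854×10⁻⁹ N·m.

τ ≈ 6.85×10⁻⁹ N·m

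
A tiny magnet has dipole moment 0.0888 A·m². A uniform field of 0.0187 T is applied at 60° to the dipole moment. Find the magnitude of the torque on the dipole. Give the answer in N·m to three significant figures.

τ ≈ 0.00144 N·m

Torque on a magnetic dipole: τ = mB sinθ.
τ = (0.0888)(0.0187)·sin60° = 0.001438 N·m.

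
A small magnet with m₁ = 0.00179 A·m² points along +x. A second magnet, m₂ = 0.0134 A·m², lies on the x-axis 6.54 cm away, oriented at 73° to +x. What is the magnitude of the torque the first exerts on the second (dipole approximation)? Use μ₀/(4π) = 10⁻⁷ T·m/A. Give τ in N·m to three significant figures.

Dipole B is on the axis of dipole A, so B₁ there is axial: B₁ = (μ₀/4π)·2m₁/r³ along +x.
B₁ = 2(10⁻⁷)(0.00179)/(0.0654)³ = 1.280×10⁻⁶ T.
τ = m₂ B₁ sinθ.
τ = (0.0134)(1.280×10⁻⁶)·sin73° = 1.640×10⁻⁸ N·m.

τ ≈ 1.64×10⁻⁸ N·m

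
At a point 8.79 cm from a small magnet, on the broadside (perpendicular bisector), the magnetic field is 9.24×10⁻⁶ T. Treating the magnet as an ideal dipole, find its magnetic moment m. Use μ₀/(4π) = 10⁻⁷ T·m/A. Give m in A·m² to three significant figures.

m ≈ 0.0628 A·m²

In the equatorial plane B = (μ₀/4π)·m/r³, so m = Br³·4π/(μ₀).
m = (9.24×10⁻⁶)·(0.0879)³ / (10⁻⁷) = 0.06275 A·m².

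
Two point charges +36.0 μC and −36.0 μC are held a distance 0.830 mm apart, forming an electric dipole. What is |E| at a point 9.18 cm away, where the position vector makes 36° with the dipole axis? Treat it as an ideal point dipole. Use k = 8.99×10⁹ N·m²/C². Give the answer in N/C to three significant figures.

E ≈ 5.98×10⁵ N/C

Dipole moment p = qd = (3.60×10⁻⁵ C)(8.30×10⁻⁴ m) = 2.988×10⁻⁸ C·m.
At angle θ the dipole field magnitude is E = (kp/r³)·√(1 + 3cos²θ).
kp/r³ = (8.99×10⁹)(2.988×10⁻⁸) / (0.0918)³ = 3.472×10⁵ N/C.
√(1 + 3cos²36°) = √(1 + 3·0.6545) = √2.9635 ≈ 1.7215.
E ≈ 3.472×10⁵ × 1.721 = 5.977×10⁵ N/C.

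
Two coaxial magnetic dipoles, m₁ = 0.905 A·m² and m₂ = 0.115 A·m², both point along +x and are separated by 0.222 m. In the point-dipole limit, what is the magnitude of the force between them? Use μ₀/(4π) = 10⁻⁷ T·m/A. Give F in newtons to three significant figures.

F ≈ 2.57×10⁻⁵ N

On-axis B of dipole 1: B = (μ₀/4π)·2m₁/r³. Force on dipole 2: F = m₂·dB/dr.
dB/dr = −(μ₀/4π)·6m₁/r⁴, so |F| = (μ₀/4π)·6m₁m₂/r⁴.
F = 6(10⁻⁷)(0.905)(0.115)/(0.222)⁴ = 2.571×10⁻⁵ N.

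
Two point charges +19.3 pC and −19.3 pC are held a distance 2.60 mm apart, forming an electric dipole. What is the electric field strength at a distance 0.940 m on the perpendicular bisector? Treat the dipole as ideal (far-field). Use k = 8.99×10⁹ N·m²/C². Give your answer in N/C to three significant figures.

E ≈ 5.43×10⁻⁴ N/C

Dipole moment p = qd = (1.93×10⁻¹¹ C)(0.00260 m) = 5.018×10⁻¹⁴ C·m.
On the perpendicular bisector E = kp/r³ (half the axial value at the same distance).
E = (8.99×10⁹)(5.018×10⁻¹⁴) / (0.940)³ = 5.431×10⁻⁴ N/C.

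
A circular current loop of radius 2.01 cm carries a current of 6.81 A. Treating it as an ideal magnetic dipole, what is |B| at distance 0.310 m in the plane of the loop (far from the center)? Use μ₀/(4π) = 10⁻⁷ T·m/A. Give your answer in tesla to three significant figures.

B ≈ 2.90×10⁻⁸ T

Magnetic moment m = IA = Iπa² = (6.81)·π·(0.0201)² = 0.008643 A·m².
In the equatorial plane B = (μ₀/4π)·m/r³ (half the axial value).
B = (10⁻⁷)·(0.008643) / (0.310)³ = 2.901×10⁻⁸ T.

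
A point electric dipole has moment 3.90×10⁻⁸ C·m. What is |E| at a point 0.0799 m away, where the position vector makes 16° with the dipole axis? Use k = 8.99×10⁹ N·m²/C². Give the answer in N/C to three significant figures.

At angle θ the dipole field magnitude is E = (kp/r³)·√(1 + 3cos²θ).
kp/r³ = (8.99×10⁹)(3.90×10⁻⁸) / (0.0799)³ = 6.874×10⁵ N/C.
√(1 + 3cos²16°) = √(1 + 3·0.9240) = √3.7721 ≈ 1.9422.
E ≈ 6.874×10⁵ × 1.942 = 1.335×10⁶ N/C.

E ≈ 1.33×10⁶ N/C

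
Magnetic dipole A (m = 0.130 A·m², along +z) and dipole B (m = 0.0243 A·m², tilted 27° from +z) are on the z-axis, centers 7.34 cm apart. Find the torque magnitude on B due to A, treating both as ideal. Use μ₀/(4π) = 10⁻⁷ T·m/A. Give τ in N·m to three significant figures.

Dipole B is on the axis of dipole A, so B₁ there is axial: B₁ = (μ₀/4π)·2m₁/r³ along +z.
B₁ = 2(10⁻⁷)(0.130)/(0.0734)³ = 6.575×10⁻⁵ T.
τ = m₂ B₁ sinθ.
τ = (0.0243)(6.575×10⁻⁵)·sin27° = 7.253×10⁻⁷ N·m.

τ ≈ 7.25×10⁻⁷ N·m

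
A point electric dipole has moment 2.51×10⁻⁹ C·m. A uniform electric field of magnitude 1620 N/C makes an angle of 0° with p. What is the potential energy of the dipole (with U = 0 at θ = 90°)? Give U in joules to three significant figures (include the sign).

U ≈ -4.07×10⁻⁶ J

U = −p·E = −pE cosθ.
U = −(2.51×10⁻⁹)(1620)·cos0° = -4.066×10⁻⁶ J.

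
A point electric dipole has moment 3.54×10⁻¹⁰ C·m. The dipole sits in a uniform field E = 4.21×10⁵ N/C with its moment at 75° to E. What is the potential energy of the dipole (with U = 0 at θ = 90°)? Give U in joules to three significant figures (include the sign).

U ≈ -3.86×10⁻⁵ J

U = −p·E = −pE cosθ.
U = −(3.54×10⁻¹⁰)(4.21×10⁵)·cos75° = -3.857×10⁻⁵ J.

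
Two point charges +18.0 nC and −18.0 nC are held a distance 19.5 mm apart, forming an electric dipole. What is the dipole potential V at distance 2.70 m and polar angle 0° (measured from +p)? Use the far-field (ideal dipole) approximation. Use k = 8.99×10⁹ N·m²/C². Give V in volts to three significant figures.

V ≈ 0.433 V

Dipole moment p = qd = (1.80×10⁻⁸ C)(0.0195 m) = 3.51×10⁻¹⁰ C·m.
The dipole potential is V = kp cosθ / r².
V = (8.99×10⁹)(3.51×10⁻¹⁰)·cos0° / (2.70)² = 0.4329 V.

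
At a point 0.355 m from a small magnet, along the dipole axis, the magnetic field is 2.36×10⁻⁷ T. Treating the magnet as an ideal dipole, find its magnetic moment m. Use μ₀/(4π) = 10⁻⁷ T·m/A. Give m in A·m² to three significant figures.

On axis B = (μ₀/4π)·2m/r³, so m = Br³·4π/(μ₀·2).
m = (2.36×10⁻⁷)·(0.355)³ / (2·10⁻⁷) = 0.05279 A·m².

m ≈ 0.0528 A·m²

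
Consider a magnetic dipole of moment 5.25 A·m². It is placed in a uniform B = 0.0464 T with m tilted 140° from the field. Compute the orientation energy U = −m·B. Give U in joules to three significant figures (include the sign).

U ≈ 0.187 J

U = −m·B = −mB cosθ.
U = −(5.25)(0.0464)·cos140° = 0.1866 J.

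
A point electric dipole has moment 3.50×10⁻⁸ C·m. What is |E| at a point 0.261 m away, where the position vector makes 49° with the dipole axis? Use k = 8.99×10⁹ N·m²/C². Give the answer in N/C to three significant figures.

At angle θ the dipole field magnitude is E = (kp/r³)·√(1 + 3cos²θ).
kp/r³ = (8.99×10⁹)(3.50×10⁻⁸) / (0.261)³ = 1.770×10⁴ N/C.
√(1 + 3cos²49°) = √(1 + 3·0.4304) = √2.2912 ≈ 1.5137.
E ≈ 1.770×10⁴ × 1.514 = 2.679×10⁴ N/C.

E ≈ 2.68×10⁴ N/C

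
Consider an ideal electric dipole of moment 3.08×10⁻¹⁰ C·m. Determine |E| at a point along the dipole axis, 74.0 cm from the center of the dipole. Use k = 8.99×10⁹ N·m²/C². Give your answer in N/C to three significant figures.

On the dipole axis E = 2kp/r³.
E = 2·(8.99×10⁹)(3.08×10⁻¹⁰) / (0.740)³ = 13.67 N/C.

E ≈ 13.7 N/C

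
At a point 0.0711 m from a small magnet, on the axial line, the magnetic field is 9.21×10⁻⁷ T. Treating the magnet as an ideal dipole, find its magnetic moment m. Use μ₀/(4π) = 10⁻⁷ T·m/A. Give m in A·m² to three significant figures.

On axis B = (μ₀/4π)·2m/r³, so m = Br³·4π/(μ₀·2).
m = (9.21×10⁻⁷)·(0.0711)³ / (2·10⁻⁷) = 0.001655 A·m².

m ≈ 0.00166 A·m²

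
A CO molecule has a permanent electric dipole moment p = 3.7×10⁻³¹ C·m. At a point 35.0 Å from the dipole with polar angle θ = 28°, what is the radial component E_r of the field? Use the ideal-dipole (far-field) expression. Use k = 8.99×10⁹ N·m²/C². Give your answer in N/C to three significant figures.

For a dipole, E_r = (2kp cosθ)/r³.
kp/r³ = (8.99×10⁹)(3.70×10⁻³¹)/(3.50×10⁻⁹)³ = 7.758×10⁴ N/C.
E_r = 2·7.758×10⁴·cos28° = 1.370×10⁵ N/C.

E_r ≈ 1.37×10⁵ N/C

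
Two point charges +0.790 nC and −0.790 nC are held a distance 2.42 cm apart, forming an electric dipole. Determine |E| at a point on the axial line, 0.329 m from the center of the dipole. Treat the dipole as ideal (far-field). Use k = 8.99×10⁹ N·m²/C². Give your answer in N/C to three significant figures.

Dipole moment p = qd = (7.90×10⁻¹⁰ C)(0.0242 m) = 1.912×10⁻¹¹ C·m.
On the dipole axis E = 2kp/r³.
E = 2·(8.99×10⁹)(1.912×10⁻¹¹) / (0.329)³ = 9.654 N/C.

E ≈ 9.65 N/C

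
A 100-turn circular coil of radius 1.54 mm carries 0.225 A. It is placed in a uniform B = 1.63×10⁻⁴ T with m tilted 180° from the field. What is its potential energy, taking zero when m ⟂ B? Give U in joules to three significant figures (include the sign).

m = NIA = NIπa² = 100·(0.225)·π·(0.00154)² = 1.676×10⁻⁴ A·m².
U = −m·B = −mB cosθ.
U = −(1.676×10⁻⁴)(1.63×10⁻⁴)·cos180° = 2.732×10⁻⁸ J.

U ≈ 2.73×10⁻⁸ J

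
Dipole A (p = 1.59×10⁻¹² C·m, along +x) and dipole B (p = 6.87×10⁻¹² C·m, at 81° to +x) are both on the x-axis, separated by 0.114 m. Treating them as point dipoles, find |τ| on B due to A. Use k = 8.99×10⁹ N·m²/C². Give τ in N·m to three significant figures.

The second dipole sits on the axis of the first, so the field there is axial: E₁ = 2kp₁/r³ along +x.
E₁ = 2(8.99×10⁹)(1.59×10⁻¹²)/(0.114)³ = 19.30 N/C.
Torque on the second dipole: τ = p₂ E₁ sinθ.
τ = (6.87×10⁻¹²)(19.30)·sin81° = 1.309×10⁻¹⁰ N·m.

τ ≈ 1.31×10⁻¹⁰ N·m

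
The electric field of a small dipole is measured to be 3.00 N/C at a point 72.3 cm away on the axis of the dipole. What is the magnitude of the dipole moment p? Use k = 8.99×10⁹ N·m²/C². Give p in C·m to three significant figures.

p ≈ 6.31×10⁻¹¹ C·m

On axis E = 2kp/r³, so p = Er³/(2k).
p = (3.00)·(0.723)³ / (2·8.99×10⁹) = 6.306×10⁻¹¹ C·m.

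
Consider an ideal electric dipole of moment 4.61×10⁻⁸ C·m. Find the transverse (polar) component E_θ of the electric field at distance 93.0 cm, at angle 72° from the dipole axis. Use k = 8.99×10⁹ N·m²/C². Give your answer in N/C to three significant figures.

E_θ ≈ 490 N/C

For a dipole, E_θ = (kp sinθ)/r³.
kp/r³ = (8.99×10⁹)(4.61×10⁻⁸)/(0.930)³ = 515.2 N/C.
E_θ = 515.2·sin72° = 490.0 N/C.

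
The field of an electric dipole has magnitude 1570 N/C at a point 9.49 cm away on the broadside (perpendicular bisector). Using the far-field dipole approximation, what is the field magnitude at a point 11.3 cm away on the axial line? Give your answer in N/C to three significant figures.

Dipole fields scale as 1/r³ in the far field.
The axial field is twice the equatorial field at the same r, so the geometry factor is 2/1.
E₂ = E₁ · (2/1) · (r₁/r₂)³ = 1570 · 2 · (9.49/11.3)³.
(r₁/r₂)³ = (0.8398)³ = 0.5923.
E₂ ≈ 1860 N/C.

E ≈ 1860 N/C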